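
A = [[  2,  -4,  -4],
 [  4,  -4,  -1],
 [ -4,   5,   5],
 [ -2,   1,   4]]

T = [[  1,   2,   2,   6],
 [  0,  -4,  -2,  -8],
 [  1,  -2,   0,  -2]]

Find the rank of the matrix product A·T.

2

First compute AT:
[[ -2,  28,  12,  52],
 [  3,  26,  16,  58],
 [  1, -38, -18, -74],
 [  2, -16,  -6, -28]]
Now row reduce the product.
R2 ← R2 + (3/2)·R1: [0, 68, 34, 136]
R3 ← R3 + (1/2)·R1: [0, -24, -12, -48]
R4 ← R4 + R1: [0, 12, 6, 24]
R3 ← R3 + (6/17)·R2: [0, 0, 0, 0]
R4 ← R4 − (3/17)·R2: [0, 0, 0, 0]
2 nonzero rows, so rank(AT) = 2.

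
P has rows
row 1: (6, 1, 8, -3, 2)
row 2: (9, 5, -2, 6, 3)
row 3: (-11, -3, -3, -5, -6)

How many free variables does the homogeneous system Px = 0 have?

Row reduce to echelon form.
R2 ← R2 − (3/2)·R1: [0, 7/2, -14, 21/2, 0]
R3 ← R3 + (11/6)·R1: [0, -7/6, 35/3, -21/2, -7/3]
R3 ← R3 + (1/3)·R2: [0, 0, 7, -7, -7/3]
3 nonzero rows, so rank(P) = 3.
P has 5 columns; by rank–nullity, nullity = 5 − 3 = 2.

2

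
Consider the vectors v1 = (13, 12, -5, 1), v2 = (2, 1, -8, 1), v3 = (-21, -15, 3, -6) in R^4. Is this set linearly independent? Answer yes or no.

yes

Form the matrix with these vectors as rows and row reduce.
R2 ← R2 − (2/13)·R1: [0, -11/13, -94/13, 11/13]
R3 ← R3 + (21/13)·R1: [0, 57/13, -66/13, -57/13]
R3 ← R3 + (57/11)·R2: [0, 0, -468/11, 0]
3 nonzero rows, so the 3 vectors span a space of dimension 3.
Since 3 = 3, the vectors are linearly independent.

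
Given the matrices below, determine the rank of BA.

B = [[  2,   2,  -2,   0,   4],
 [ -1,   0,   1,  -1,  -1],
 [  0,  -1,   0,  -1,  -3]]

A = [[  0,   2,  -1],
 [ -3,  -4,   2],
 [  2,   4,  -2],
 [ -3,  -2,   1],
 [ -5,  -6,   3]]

2

First compute BA:
[[-30, -36,  18],
 [ 10,  10,  -5],
 [ 21,  24, -12]]
Now row reduce the product.
R2 ← R2 + (1/3)·R1: [0, -2, 1]
R3 ← R3 + (7/10)·R1: [0, -6/5, 3/5]
R3 ← R3 − (3/5)·R2: [0, 0, 0]
2 nonzero rows, so rank(BA) = 2.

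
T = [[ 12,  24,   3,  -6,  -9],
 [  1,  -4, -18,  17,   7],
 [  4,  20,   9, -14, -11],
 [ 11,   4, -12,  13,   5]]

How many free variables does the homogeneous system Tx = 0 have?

1

Row reduce to echelon form.
R2 ← R2 − (1/12)·R1: [0, -6, -73/4, 35/2, 31/4]
R3 ← R3 − (1/3)·R1: [0, 12, 8, -12, -8]
R4 ← R4 − (11/12)·R1: [0, -18, -59/4, 37/2, 53/4]
R3 ← R3 + (2)·R2: [0, 0, -57/2, 23, 15/2]
R4 ← R4 − (3)·R2: [0, 0, 40, -34, -10]
R4 ← R4 + (80/57)·R3: [0, 0, 0, -98/57, 10/19]
4 nonzero rows, so rank(T) = 4.
T has 5 columns; by rank–nullity, nullity = 5 − 4 = 1.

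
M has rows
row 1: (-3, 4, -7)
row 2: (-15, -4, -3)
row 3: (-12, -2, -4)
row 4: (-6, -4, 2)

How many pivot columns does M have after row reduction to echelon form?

Row reduce to echelon form.
R2 ← R2 − (5)·R1: [0, -24, 32]
R3 ← R3 − (4)·R1: [0, -18, 24]
R4 ← R4 − (2)·R1: [0, -12, 16]
R3 ← R3 − (3/4)·R2: [0, 0, 0]
R4 ← R4 − (1/2)·R2: [0, 0, 0]
Echelon form has 2 nonzero rows, so rank(M) = 2.
Each nonzero row contributes one pivot column: 2 pivot columns.

2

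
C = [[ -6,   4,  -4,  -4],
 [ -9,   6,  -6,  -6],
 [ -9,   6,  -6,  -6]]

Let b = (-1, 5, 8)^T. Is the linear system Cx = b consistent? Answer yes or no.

no

Row reduce the augmented matrix [C | b].
R2 ← R2 − (3/2)·R1: [0, 0, 0, 0, 13/2]
R3 ← R3 − (3/2)·R1: [0, 0, 0, 0, 19/2]
R3 ← R3 − (19/13)·R2: [0, 0, 0, 0, 0]
The echelon form has 2 nonzero rows; the last pivot sits in the augmented column, so rank(C) = 1 but rank([C|b]) = 2.
Since the ranks differ, the system is inconsistent.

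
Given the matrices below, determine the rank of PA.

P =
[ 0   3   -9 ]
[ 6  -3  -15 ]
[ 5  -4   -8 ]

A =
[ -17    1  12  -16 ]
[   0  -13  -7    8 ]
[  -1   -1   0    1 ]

2

First compute PA:
[[  9, -30, -21,  15],
 [-87,  60,  93, -135],
 [-77,  65,  88, -120]]
Now row reduce the product.
R2 ← R2 + (29/3)·R1: [0, -230, -110, 10]
R3 ← R3 + (77/9)·R1: [0, -575/3, -275/3, 25/3]
R3 ← R3 − (5/6)·R2: [0, 0, 0, 0]
2 nonzero rows, so rank(PA) = 2.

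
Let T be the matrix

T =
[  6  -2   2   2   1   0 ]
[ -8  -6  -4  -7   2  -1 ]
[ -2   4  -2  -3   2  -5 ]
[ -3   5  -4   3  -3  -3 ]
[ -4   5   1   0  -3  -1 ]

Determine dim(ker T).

Row reduce to echelon form.
R2 ← R2 + (4/3)·R1: [0, -26/3, -4/3, -13/3, 10/3, -1]
R3 ← R3 + (1/3)·R1: [0, 10/3, -4/3, -7/3, 7/3, -5]
R4 ← R4 + (1/2)·R1: [0, 4, -3, 4, -5/2, -3]
R5 ← R5 + (2/3)·R1: [0, 11/3, 7/3, 4/3, -7/3, -1]
R3 ← R3 + (5/13)·R2: [0, 0, -24/13, -4, 47/13, -70/13]
R4 ← R4 + (6/13)·R2: [0, 0, -47/13, 2, -25/26, -45/13]
R5 ← R5 + (11/26)·R2: [0, 0, 23/13, -1/2, -12/13, -37/26]
R4 ← R4 − (47/24)·R3: [0, 0, 0, 59/6, -193/24, 85/12]
R5 ← R5 + (23/24)·R3: [0, 0, 0, -13/3, 61/24, -79/12]
R5 ← R5 + (26/59)·R4: [0, 0, 0, 0, -473/472, -817/236]
5 nonzero rows, so rank(T) = 5.
T has 6 columns; by rank–nullity, nullity = 6 − 5 = 1.

1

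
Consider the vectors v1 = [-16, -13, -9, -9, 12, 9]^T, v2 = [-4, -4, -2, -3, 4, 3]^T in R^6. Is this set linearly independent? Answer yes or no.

Form the matrix with these vectors as rows and row reduce.
R2 ← R2 − (1/4)·R1: [0, -3/4, 1/4, -3/4, 1, 3/4]
2 nonzero rows, so the 2 vectors span a space of dimension 2.
Since 2 = 2, the vectors are linearly independent.

yes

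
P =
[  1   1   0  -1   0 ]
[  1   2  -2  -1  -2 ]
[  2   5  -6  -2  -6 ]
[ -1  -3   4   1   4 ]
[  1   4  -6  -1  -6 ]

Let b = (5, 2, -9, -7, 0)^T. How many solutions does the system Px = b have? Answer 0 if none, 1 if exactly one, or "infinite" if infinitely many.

0

Row reduce the augmented matrix [P | b].
R2 ← R2 − R1: [0, 1, -2, 0, -2, -3]
R3 ← R3 − (2)·R1: [0, 3, -6, 0, -6, -19]
R4 ← R4 + R1: [0, -2, 4, 0, 4, -2]
R5 ← R5 − R1: [0, 3, -6, 0, -6, -5]
R3 ← R3 − (3)·R2: [0, 0, 0, 0, 0, -10]
R4 ← R4 + (2)·R2: [0, 0, 0, 0, 0, -8]
R5 ← R5 − (3)·R2: [0, 0, 0, 0, 0, 4]
R4 ← R4 − (4/5)·R3: [0, 0, 0, 0, 0, 0]
R5 ← R5 + (2/5)·R3: [0, 0, 0, 0, 0, 0]
The echelon form has 3 nonzero rows; the last pivot sits in the augmented column, so rank(P) = 2 but rank([P|b]) = 3.
Since the ranks differ, the system is inconsistent.
It has no solutions.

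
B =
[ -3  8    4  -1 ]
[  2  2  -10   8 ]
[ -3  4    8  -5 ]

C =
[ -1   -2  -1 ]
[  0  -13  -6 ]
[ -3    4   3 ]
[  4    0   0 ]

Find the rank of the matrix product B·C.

2

First compute BC:
[[-13, -82, -33],
 [ 60, -70, -44],
 [-41, -14,   3]]
Now row reduce the product.
R2 ← R2 + (60/13)·R1: [0, -5830/13, -2552/13]
R3 ← R3 − (41/13)·R1: [0, 3180/13, 1392/13]
R3 ← R3 + (6/11)·R2: [0, 0, 0]
2 nonzero rows, so rank(BC) = 2.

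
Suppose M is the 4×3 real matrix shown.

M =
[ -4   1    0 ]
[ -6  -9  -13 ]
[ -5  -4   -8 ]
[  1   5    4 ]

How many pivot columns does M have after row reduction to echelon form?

Row reduce to echelon form.
R2 ← R2 − (3/2)·R1: [0, -21/2, -13]
R3 ← R3 − (5/4)·R1: [0, -21/4, -8]
R4 ← R4 + (1/4)·R1: [0, 21/4, 4]
R3 ← R3 − (1/2)·R2: [0, 0, -3/2]
R4 ← R4 + (1/2)·R2: [0, 0, -5/2]
R4 ← R4 − (5/3)·R3: [0, 0, 0]
Echelon form has 3 nonzero rows, so rank(M) = 3.
Each nonzero row contributes one pivot column: 3 pivot columns.

3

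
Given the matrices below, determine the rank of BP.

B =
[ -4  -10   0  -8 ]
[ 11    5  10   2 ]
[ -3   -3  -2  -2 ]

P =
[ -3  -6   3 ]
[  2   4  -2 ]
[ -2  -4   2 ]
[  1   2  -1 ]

1

First compute BP:
[[-16, -32,  16],
 [-41, -82,  41],
 [  5,  10,  -5]]
Now row reduce the product.
R2 ← R2 − (41/16)·R1: [0, 0, 0]
R3 ← R3 + (5/16)·R1: [0, 0, 0]
1 nonzero row, so rank(BP) = 1.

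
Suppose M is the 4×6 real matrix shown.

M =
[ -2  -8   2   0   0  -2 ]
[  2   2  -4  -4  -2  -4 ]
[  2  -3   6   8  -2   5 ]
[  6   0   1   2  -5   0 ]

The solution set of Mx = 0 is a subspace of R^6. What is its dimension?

Row reduce to echelon form.
R2 ← R2 + R1: [0, -6, -2, -4, -2, -6]
R3 ← R3 + R1: [0, -11, 8, 8, -2, 3]
R4 ← R4 + (3)·R1: [0, -24, 7, 2, -5, -6]
R3 ← R3 − (11/6)·R2: [0, 0, 35/3, 46/3, 5/3, 14]
R4 ← R4 − (4)·R2: [0, 0, 15, 18, 3, 18]
R4 ← R4 − (9/7)·R3: [0, 0, 0, -12/7, 6/7, 0]
4 nonzero rows, so rank(M) = 4.
M has 6 columns; by rank–nullity, nullity = 6 − 4 = 2.

2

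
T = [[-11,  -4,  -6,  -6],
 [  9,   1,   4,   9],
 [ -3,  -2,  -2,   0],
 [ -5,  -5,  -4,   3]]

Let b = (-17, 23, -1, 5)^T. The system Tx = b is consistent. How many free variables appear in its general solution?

Row reduce the augmented matrix [T | b].
R2 ← R2 + (9/11)·R1: [0, -25/11, -10/11, 45/11, 100/11]
R3 ← R3 − (3/11)·R1: [0, -10/11, -4/11, 18/11, 40/11]
R4 ← R4 − (5/11)·R1: [0, -35/11, -14/11, 63/11, 140/11]
R3 ← R3 − (2/5)·R2: [0, 0, 0, 0, 0]
R4 ← R4 − (7/5)·R2: [0, 0, 0, 0, 0]
The echelon form has 2 nonzero rows, and every pivot lies in the first 4 columns, so rank(T) = rank([T|b]) = 2.
The system is consistent.
Free variables = (unknowns) − (rank) = 4 − 2 = 2.

2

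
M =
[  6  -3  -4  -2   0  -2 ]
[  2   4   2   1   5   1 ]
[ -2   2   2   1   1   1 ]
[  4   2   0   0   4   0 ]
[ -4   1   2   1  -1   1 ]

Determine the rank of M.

2

Row reduce to echelon form.
R2 ← R2 − (1/3)·R1: [0, 5, 10/3, 5/3, 5, 5/3]
R3 ← R3 + (1/3)·R1: [0, 1, 2/3, 1/3, 1, 1/3]
R4 ← R4 − (2/3)·R1: [0, 4, 8/3, 4/3, 4, 4/3]
R5 ← R5 + (2/3)·R1: [0, -1, -2/3, -1/3, -1, -1/3]
R3 ← R3 − (1/5)·R2: [0, 0, 0, 0, 0, 0]
R4 ← R4 − (4/5)·R2: [0, 0, 0, 0, 0, 0]
R5 ← R5 + (1/5)·R2: [0, 0, 0, 0, 0, 0]
Echelon form has 2 nonzero rows, so rank(M) = 2.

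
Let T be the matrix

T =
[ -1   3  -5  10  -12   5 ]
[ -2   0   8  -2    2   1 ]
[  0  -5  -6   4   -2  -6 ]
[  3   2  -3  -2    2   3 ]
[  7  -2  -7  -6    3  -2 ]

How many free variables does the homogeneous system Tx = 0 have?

1

Row reduce to echelon form.
R2 ← R2 − (2)·R1: [0, -6, 18, -22, 26, -9]
R4 ← R4 + (3)·R1: [0, 11, -18, 28, -34, 18]
R5 ← R5 + (7)·R1: [0, 19, -42, 64, -81, 33]
R3 ← R3 − (5/6)·R2: [0, 0, -21, 67/3, -71/3, 3/2]
R4 ← R4 + (11/6)·R2: [0, 0, 15, -37/3, 41/3, 3/2]
R5 ← R5 + (19/6)·R2: [0, 0, 15, -17/3, 4/3, 9/2]
R4 ← R4 + (5/7)·R3: [0, 0, 0, 76/21, -68/21, 18/7]
R5 ← R5 + (5/7)·R3: [0, 0, 0, 72/7, -109/7, 39/7]
R5 ← R5 − (54/19)·R4: [0, 0, 0, 0, -121/19, -33/19]
5 nonzero rows, so rank(T) = 5.
T has 6 columns; by rank–nullity, nullity = 6 − 5 = 1.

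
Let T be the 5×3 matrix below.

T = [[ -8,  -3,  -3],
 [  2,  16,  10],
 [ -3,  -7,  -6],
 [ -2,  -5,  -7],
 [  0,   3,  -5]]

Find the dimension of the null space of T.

0

Row reduce to echelon form.
R2 ← R2 + (1/4)·R1: [0, 61/4, 37/4]
R3 ← R3 − (3/8)·R1: [0, -47/8, -39/8]
R4 ← R4 − (1/4)·R1: [0, -17/4, -25/4]
R3 ← R3 + (47/122)·R2: [0, 0, -80/61]
R4 ← R4 + (17/61)·R2: [0, 0, -224/61]
R5 ← R5 − (12/61)·R2: [0, 0, -416/61]
R4 ← R4 − (14/5)·R3: [0, 0, 0]
R5 ← R5 − (26/5)·R3: [0, 0, 0]
3 nonzero rows, so rank(T) = 3.
T has 3 columns; by rank–nullity, nullity = 3 − 3 = 0.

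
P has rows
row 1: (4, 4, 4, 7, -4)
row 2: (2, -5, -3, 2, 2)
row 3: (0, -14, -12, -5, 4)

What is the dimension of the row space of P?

Row reduce to echelon form.
R2 ← R2 − (1/2)·R1: [0, -7, -5, -3/2, 4]
R3 ← R3 − (2)·R2: [0, 0, -2, -2, -4]
Echelon form has 3 nonzero rows, so rank(P) = 3.
The row space has dimension equal to the rank: 3.

3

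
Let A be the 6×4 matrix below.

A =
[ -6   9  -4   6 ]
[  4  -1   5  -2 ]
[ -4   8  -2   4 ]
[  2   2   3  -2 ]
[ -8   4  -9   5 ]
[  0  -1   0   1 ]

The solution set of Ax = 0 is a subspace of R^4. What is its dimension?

Row reduce to echelon form.
R2 ← R2 + (2/3)·R1: [0, 5, 7/3, 2]
R3 ← R3 − (2/3)·R1: [0, 2, 2/3, 0]
R4 ← R4 + (1/3)·R1: [0, 5, 5/3, 0]
R5 ← R5 − (4/3)·R1: [0, -8, -11/3, -3]
R3 ← R3 − (2/5)·R2: [0, 0, -4/15, -4/5]
R4 ← R4 − R2: [0, 0, -2/3, -2]
R5 ← R5 + (8/5)·R2: [0, 0, 1/15, 1/5]
R6 ← R6 + (1/5)·R2: [0, 0, 7/15, 7/5]
R4 ← R4 − (5/2)·R3: [0, 0, 0, 0]
R5 ← R5 + (1/4)·R3: [0, 0, 0, 0]
R6 ← R6 + (7/4)·R3: [0, 0, 0, 0]
3 nonzero rows, so rank(A) = 3.
A has 4 columns; by rank–nullity, nullity = 4 − 3 = 1.

1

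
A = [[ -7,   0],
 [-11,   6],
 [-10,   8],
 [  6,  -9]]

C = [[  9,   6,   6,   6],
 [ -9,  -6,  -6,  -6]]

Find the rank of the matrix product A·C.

1

First compute AC:
[[-63, -42, -42, -42],
 [-153, -102, -102, -102],
 [-162, -108, -108, -108],
 [135,  90,  90,  90]]
Now row reduce the product.
R2 ← R2 − (17/7)·R1: [0, 0, 0, 0]
R3 ← R3 − (18/7)·R1: [0, 0, 0, 0]
R4 ← R4 + (15/7)·R1: [0, 0, 0, 0]
1 nonzero row, so rank(AC) = 1.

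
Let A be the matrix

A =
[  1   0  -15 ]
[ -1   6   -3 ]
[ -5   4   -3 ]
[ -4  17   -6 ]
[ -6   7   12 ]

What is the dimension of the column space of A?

Row reduce to echelon form.
R2 ← R2 + R1: [0, 6, -18]
R3 ← R3 + (5)·R1: [0, 4, -78]
R4 ← R4 + (4)·R1: [0, 17, -66]
R5 ← R5 + (6)·R1: [0, 7, -78]
R3 ← R3 − (2/3)·R2: [0, 0, -66]
R4 ← R4 − (17/6)·R2: [0, 0, -15]
R5 ← R5 − (7/6)·R2: [0, 0, -57]
R4 ← R4 − (5/22)·R3: [0, 0, 0]
R5 ← R5 − (19/22)·R3: [0, 0, 0]
Echelon form has 3 nonzero rows, so rank(A) = 3.
The column space has dimension equal to the rank: 3.

3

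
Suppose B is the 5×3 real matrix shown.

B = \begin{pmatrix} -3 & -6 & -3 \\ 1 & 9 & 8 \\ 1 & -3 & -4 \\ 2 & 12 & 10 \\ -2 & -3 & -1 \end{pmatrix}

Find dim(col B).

Row reduce to echelon form.
R2 ← R2 + (1/3)·R1: [0, 7, 7]
R3 ← R3 + (1/3)·R1: [0, -5, -5]
R4 ← R4 + (2/3)·R1: [0, 8, 8]
R5 ← R5 − (2/3)·R1: [0, 1, 1]
R3 ← R3 + (5/7)·R2: [0, 0, 0]
R4 ← R4 − (8/7)·R2: [0, 0, 0]
R5 ← R5 − (1/7)·R2: [0, 0, 0]
Echelon form has 2 nonzero rows, so rank(B) = 2.
The column space has dimension equal to the rank: 2.

2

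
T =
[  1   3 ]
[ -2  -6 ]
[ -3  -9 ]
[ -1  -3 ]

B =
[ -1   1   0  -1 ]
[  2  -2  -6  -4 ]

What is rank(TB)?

First compute TB:
[[  5,  -5, -18, -13],
 [-10,  10,  36,  26],
 [-15,  15,  54,  39],
 [ -5,   5,  18,  13]]
Now row reduce the product.
R2 ← R2 + (2)·R1: [0, 0, 0, 0]
R3 ← R3 + (3)·R1: [0, 0, 0, 0]
R4 ← R4 + R1: [0, 0, 0, 0]
1 nonzero row, so rank(TB) = 1.

1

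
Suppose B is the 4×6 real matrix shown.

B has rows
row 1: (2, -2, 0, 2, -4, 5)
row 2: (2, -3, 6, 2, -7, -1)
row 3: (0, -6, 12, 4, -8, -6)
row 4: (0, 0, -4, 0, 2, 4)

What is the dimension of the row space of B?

4

Row reduce to echelon form.
R2 ← R2 − R1: [0, -1, 6, 0, -3, -6]
R3 ← R3 − (6)·R2: [0, 0, -24, 4, 10, 30]
R4 ← R4 − (1/6)·R3: [0, 0, 0, -2/3, 1/3, -1]
Echelon form has 4 nonzero rows, so rank(B) = 4.
The row space has dimension equal to the rank: 4.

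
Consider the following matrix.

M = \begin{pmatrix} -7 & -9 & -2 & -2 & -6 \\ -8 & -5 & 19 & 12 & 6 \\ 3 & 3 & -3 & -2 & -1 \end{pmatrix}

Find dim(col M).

3

Row reduce to echelon form.
R2 ← R2 − (8/7)·R1: [0, 37/7, 149/7, 100/7, 90/7]
R3 ← R3 + (3/7)·R1: [0, -6/7, -27/7, -20/7, -25/7]
R3 ← R3 + (6/37)·R2: [0, 0, -15/37, -20/37, -55/37]
Echelon form has 3 nonzero rows, so rank(M) = 3.
The column space has dimension equal to the rank: 3.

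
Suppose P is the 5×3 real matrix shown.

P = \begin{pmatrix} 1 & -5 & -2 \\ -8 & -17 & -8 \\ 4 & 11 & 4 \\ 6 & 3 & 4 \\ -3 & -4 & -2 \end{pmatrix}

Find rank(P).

3

Row reduce to echelon form.
R2 ← R2 + (8)·R1: [0, -57, -24]
R3 ← R3 − (4)·R1: [0, 31, 12]
R4 ← R4 − (6)·R1: [0, 33, 16]
R5 ← R5 + (3)·R1: [0, -19, -8]
R3 ← R3 + (31/57)·R2: [0, 0, -20/19]
R4 ← R4 + (11/19)·R2: [0, 0, 40/19]
R5 ← R5 − (1/3)·R2: [0, 0, 0]
R4 ← R4 + (2)·R3: [0, 0, 0]
Echelon form has 3 nonzero rows, so rank(P) = 3.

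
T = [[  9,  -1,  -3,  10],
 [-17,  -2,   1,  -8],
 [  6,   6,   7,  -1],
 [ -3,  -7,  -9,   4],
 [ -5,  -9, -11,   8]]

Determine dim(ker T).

Row reduce to echelon form.
R2 ← R2 + (17/9)·R1: [0, -35/9, -14/3, 98/9]
R3 ← R3 − (2/3)·R1: [0, 20/3, 9, -23/3]
R4 ← R4 + (1/3)·R1: [0, -22/3, -10, 22/3]
R5 ← R5 + (5/9)·R1: [0, -86/9, -38/3, 122/9]
R3 ← R3 + (12/7)·R2: [0, 0, 1, 11]
R4 ← R4 − (66/35)·R2: [0, 0, -6/5, -66/5]
R5 ← R5 − (86/35)·R2: [0, 0, -6/5, -66/5]
R4 ← R4 + (6/5)·R3: [0, 0, 0, 0]
R5 ← R5 + (6/5)·R3: [0, 0, 0, 0]
3 nonzero rows, so rank(T) = 3.
T has 4 columns; by rank–nullity, nullity = 4 − 3 = 1.

1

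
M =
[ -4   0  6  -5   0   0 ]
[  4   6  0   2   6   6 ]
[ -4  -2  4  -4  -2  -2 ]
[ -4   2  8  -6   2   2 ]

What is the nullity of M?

4

Row reduce to echelon form.
R2 ← R2 + R1: [0, 6, 6, -3, 6, 6]
R3 ← R3 − R1: [0, -2, -2, 1, -2, -2]
R4 ← R4 − R1: [0, 2, 2, -1, 2, 2]
R3 ← R3 + (1/3)·R2: [0, 0, 0, 0, 0, 0]
R4 ← R4 − (1/3)·R2: [0, 0, 0, 0, 0, 0]
2 nonzero rows, so rank(M) = 2.
M has 6 columns; by rank–nullity, nullity = 6 − 2 = 4.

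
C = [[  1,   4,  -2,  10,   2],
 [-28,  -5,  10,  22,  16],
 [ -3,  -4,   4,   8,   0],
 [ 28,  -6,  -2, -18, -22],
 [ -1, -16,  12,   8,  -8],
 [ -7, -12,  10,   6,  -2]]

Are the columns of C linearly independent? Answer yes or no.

Row reduce C to echelon form.
R2 ← R2 + (28)·R1: [0, 107, -46, 302, 72]
R3 ← R3 + (3)·R1: [0, 8, -2, 38, 6]
R4 ← R4 − (28)·R1: [0, -118, 54, -298, -78]
R5 ← R5 + R1: [0, -12, 10, 18, -6]
R6 ← R6 + (7)·R1: [0, 16, -4, 76, 12]
R3 ← R3 − (8/107)·R2: [0, 0, 154/107, 1650/107, 66/107]
R4 ← R4 + (118/107)·R2: [0, 0, 350/107, 3750/107, 150/107]
R5 ← R5 + (12/107)·R2: [0, 0, 518/107, 5550/107, 222/107]
R6 ← R6 − (16/107)·R2: [0, 0, 308/107, 3300/107, 132/107]
R4 ← R4 − (25/11)·R3: [0, 0, 0, 0, 0]
R5 ← R5 − (37/11)·R3: [0, 0, 0, 0, 0]
R6 ← R6 − (2)·R3: [0, 0, 0, 0, 0]
3 pivots among 5 columns.
Only 3 < 5 pivot columns, so the columns are linearly dependent.

no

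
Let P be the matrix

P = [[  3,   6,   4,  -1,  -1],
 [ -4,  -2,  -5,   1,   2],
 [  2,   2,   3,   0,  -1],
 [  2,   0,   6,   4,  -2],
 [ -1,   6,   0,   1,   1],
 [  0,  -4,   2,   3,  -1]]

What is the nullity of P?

Row reduce to echelon form.
R2 ← R2 + (4/3)·R1: [0, 6, 1/3, -1/3, 2/3]
R3 ← R3 − (2/3)·R1: [0, -2, 1/3, 2/3, -1/3]
R4 ← R4 − (2/3)·R1: [0, -4, 10/3, 14/3, -4/3]
R5 ← R5 + (1/3)·R1: [0, 8, 4/3, 2/3, 2/3]
R3 ← R3 + (1/3)·R2: [0, 0, 4/9, 5/9, -1/9]
R4 ← R4 + (2/3)·R2: [0, 0, 32/9, 40/9, -8/9]
R5 ← R5 − (4/3)·R2: [0, 0, 8/9, 10/9, -2/9]
R6 ← R6 + (2/3)·R2: [0, 0, 20/9, 25/9, -5/9]
R4 ← R4 − (8)·R3: [0, 0, 0, 0, 0]
R5 ← R5 − (2)·R3: [0, 0, 0, 0, 0]
R6 ← R6 − (5)·R3: [0, 0, 0, 0, 0]
3 nonzero rows, so rank(P) = 3.
P has 5 columns; by rank–nullity, nullity = 5 − 3 = 2.

2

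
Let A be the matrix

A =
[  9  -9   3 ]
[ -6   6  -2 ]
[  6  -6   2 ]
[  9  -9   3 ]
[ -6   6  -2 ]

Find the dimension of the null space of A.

Row reduce to echelon form.
R2 ← R2 + (2/3)·R1: [0, 0, 0]
R3 ← R3 − (2/3)·R1: [0, 0, 0]
R4 ← R4 − R1: [0, 0, 0]
R5 ← R5 + (2/3)·R1: [0, 0, 0]
1 nonzero row, so rank(A) = 1.
A has 3 columns; by rank–nullity, nullity = 3 − 1 = 2.

2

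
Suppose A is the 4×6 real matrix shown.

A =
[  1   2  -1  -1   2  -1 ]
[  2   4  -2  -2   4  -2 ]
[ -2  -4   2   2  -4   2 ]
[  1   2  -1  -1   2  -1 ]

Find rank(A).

1

Row reduce to echelon form.
R2 ← R2 − (2)·R1: [0, 0, 0, 0, 0, 0]
R3 ← R3 + (2)·R1: [0, 0, 0, 0, 0, 0]
R4 ← R4 − R1: [0, 0, 0, 0, 0, 0]
Echelon form has 1 nonzero row, so rank(A) = 1.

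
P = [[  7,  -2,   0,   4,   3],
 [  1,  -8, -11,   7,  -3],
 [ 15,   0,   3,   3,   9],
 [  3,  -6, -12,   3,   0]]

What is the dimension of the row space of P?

Row reduce to echelon form.
R2 ← R2 − (1/7)·R1: [0, -54/7, -11, 45/7, -24/7]
R3 ← R3 − (15/7)·R1: [0, 30/7, 3, -39/7, 18/7]
R4 ← R4 − (3/7)·R1: [0, -36/7, -12, 9/7, -9/7]
R3 ← R3 + (5/9)·R2: [0, 0, -28/9, -2, 2/3]
R4 ← R4 − (2/3)·R2: [0, 0, -14/3, -3, 1]
R4 ← R4 − (3/2)·R3: [0, 0, 0, 0, 0]
Echelon form has 3 nonzero rows, so rank(P) = 3.
The row space has dimension equal to the rank: 3.

3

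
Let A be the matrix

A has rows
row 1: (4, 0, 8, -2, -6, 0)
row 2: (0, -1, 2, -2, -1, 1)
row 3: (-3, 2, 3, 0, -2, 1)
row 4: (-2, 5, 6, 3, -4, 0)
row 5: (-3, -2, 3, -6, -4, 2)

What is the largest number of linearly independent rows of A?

4

Row reduce to echelon form.
R3 ← R3 + (3/4)·R1: [0, 2, 9, -3/2, -13/2, 1]
R4 ← R4 + (1/2)·R1: [0, 5, 10, 2, -7, 0]
R5 ← R5 + (3/4)·R1: [0, -2, 9, -15/2, -17/2, 2]
R3 ← R3 + (2)·R2: [0, 0, 13, -11/2, -17/2, 3]
R4 ← R4 + (5)·R2: [0, 0, 20, -8, -12, 5]
R5 ← R5 − (2)·R2: [0, 0, 5, -7/2, -13/2, 0]
R4 ← R4 − (20/13)·R3: [0, 0, 0, 6/13, 14/13, 5/13]
R5 ← R5 − (5/13)·R3: [0, 0, 0, -18/13, -42/13, -15/13]
R5 ← R5 + (3)·R4: [0, 0, 0, 0, 0, 0]
Echelon form has 4 nonzero rows, so rank(A) = 4.
The rank gives the maximum number of linearly independent rows: 4.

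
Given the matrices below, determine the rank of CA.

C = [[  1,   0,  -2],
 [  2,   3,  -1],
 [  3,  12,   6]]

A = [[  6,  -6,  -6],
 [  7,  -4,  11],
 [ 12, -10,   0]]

First compute CA:
[[-18,  14,  -6],
 [ 21, -14,  21],
 [174, -126, 114]]
Now row reduce the product.
R2 ← R2 + (7/6)·R1: [0, 7/3, 14]
R3 ← R3 + (29/3)·R1: [0, 28/3, 56]
R3 ← R3 − (4)·R2: [0, 0, 0]
2 nonzero rows, so rank(CA) = 2.

2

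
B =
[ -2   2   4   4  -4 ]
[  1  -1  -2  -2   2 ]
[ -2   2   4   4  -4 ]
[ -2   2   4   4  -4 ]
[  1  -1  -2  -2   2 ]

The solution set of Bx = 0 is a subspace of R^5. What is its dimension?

Row reduce to echelon form.
R2 ← R2 + (1/2)·R1: [0, 0, 0, 0, 0]
R3 ← R3 − R1: [0, 0, 0, 0, 0]
R4 ← R4 − R1: [0, 0, 0, 0, 0]
R5 ← R5 + (1/2)·R1: [0, 0, 0, 0, 0]
1 nonzero row, so rank(B) = 1.
B has 5 columns; by rank–nullity, nullity = 5 − 1 = 4.

4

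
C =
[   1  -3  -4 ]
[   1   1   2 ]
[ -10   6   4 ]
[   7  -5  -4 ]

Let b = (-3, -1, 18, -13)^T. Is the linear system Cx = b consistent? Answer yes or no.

yes

Row reduce the augmented matrix [C | b].
R2 ← R2 − R1: [0, 4, 6, 2]
R3 ← R3 + (10)·R1: [0, -24, -36, -12]
R4 ← R4 − (7)·R1: [0, 16, 24, 8]
R3 ← R3 + (6)·R2: [0, 0, 0, 0]
R4 ← R4 − (4)·R2: [0, 0, 0, 0]
The echelon form has 2 nonzero rows, and every pivot lies in the first 3 columns, so rank(C) = rank([C|b]) = 2.
The system is consistent.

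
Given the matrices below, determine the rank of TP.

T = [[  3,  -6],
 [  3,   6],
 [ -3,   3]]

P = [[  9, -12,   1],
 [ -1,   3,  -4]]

2

First compute TP:
[[ 33, -54,  27],
 [ 21, -18, -21],
 [-30,  45, -15]]
Now row reduce the product.
R2 ← R2 − (7/11)·R1: [0, 180/11, -420/11]
R3 ← R3 + (10/11)·R1: [0, -45/11, 105/11]
R3 ← R3 + (1/4)·R2: [0, 0, 0]
2 nonzero rows, so rank(TP) = 2.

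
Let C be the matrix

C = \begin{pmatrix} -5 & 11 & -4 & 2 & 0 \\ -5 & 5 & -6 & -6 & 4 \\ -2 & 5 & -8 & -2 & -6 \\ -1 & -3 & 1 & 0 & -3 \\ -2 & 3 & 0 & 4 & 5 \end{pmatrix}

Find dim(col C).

5

Row reduce to echelon form.
R2 ← R2 − R1: [0, -6, -2, -8, 4]
R3 ← R3 − (2/5)·R1: [0, 3/5, -32/5, -14/5, -6]
R4 ← R4 − (1/5)·R1: [0, -26/5, 9/5, -2/5, -3]
R5 ← R5 − (2/5)·R1: [0, -7/5, 8/5, 16/5, 5]
R3 ← R3 + (1/10)·R2: [0, 0, -33/5, -18/5, -28/5]
R4 ← R4 − (13/15)·R2: [0, 0, 53/15, 98/15, -97/15]
R5 ← R5 − (7/30)·R2: [0, 0, 31/15, 76/15, 61/15]
R4 ← R4 + (53/99)·R3: [0, 0, 0, 152/33, -937/99]
R5 ← R5 + (31/99)·R3: [0, 0, 0, 130/33, 229/99]
R5 ← R5 − (65/76)·R4: [0, 0, 0, 0, 791/76]
Echelon form has 5 nonzero rows, so rank(C) = 5.
The column space has dimension equal to the rank: 5.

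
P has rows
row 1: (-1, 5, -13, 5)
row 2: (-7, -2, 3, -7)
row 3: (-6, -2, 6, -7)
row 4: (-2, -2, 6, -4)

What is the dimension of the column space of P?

Row reduce to echelon form.
R2 ← R2 − (7)·R1: [0, -37, 94, -42]
R3 ← R3 − (6)·R1: [0, -32, 84, -37]
R4 ← R4 − (2)·R1: [0, -12, 32, -14]
R3 ← R3 − (32/37)·R2: [0, 0, 100/37, -25/37]
R4 ← R4 − (12/37)·R2: [0, 0, 56/37, -14/37]
R4 ← R4 − (14/25)·R3: [0, 0, 0, 0]
Echelon form has 3 nonzero rows, so rank(P) = 3.
The column space has dimension equal to the rank: 3.

3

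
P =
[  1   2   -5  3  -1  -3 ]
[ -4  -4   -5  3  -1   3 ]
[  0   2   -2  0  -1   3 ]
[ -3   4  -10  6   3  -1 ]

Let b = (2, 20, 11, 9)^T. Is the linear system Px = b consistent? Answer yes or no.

yes

Row reduce the augmented matrix [P | b].
R2 ← R2 + (4)·R1: [0, 4, -25, 15, -5, -9, 28]
R4 ← R4 + (3)·R1: [0, 10, -25, 15, 0, -10, 15]
R3 ← R3 − (1/2)·R2: [0, 0, 21/2, -15/2, 3/2, 15/2, -3]
R4 ← R4 − (5/2)·R2: [0, 0, 75/2, -45/2, 25/2, 25/2, -55]
R4 ← R4 − (25/7)·R3: [0, 0, 0, 30/7, 50/7, -100/7, -310/7]
The echelon form has 4 nonzero rows, and every pivot lies in the first 6 columns, so rank(P) = rank([P|b]) = 4.
The system is consistent.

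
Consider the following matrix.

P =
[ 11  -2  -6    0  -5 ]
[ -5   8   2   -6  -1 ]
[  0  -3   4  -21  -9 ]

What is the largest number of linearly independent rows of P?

Row reduce to echelon form.
R2 ← R2 + (5/11)·R1: [0, 78/11, -8/11, -6, -36/11]
R3 ← R3 + (11/26)·R2: [0, 0, 48/13, -306/13, -135/13]
Echelon form has 3 nonzero rows, so rank(P) = 3.
The rank gives the maximum number of linearly independent rows: 3.

3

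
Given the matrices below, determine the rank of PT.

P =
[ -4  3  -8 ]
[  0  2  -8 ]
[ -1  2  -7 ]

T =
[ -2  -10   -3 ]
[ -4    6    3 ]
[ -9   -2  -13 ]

2

First compute PT:
[[ 68,  74, 125],
 [ 64,  28, 110],
 [ 57,  36, 100]]
Now row reduce the product.
R2 ← R2 − (16/17)·R1: [0, -708/17, -130/17]
R3 ← R3 − (57/68)·R1: [0, -885/34, -325/68]
R3 ← R3 − (5/8)·R2: [0, 0, 0]
2 nonzero rows, so rank(PT) = 2.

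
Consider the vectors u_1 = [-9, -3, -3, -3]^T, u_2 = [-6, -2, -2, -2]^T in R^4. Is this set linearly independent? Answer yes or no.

no

Form the matrix with these vectors as rows and row reduce.
R2 ← R2 − (2/3)·R1: [0, 0, 0, 0]
1 nonzero row, so the 2 vectors span a space of dimension 1.
Since 1 < 2, the vectors are linearly dependent.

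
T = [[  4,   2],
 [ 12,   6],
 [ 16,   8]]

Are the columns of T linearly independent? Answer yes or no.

no

Row reduce T to echelon form.
R2 ← R2 − (3)·R1: [0, 0]
R3 ← R3 − (4)·R1: [0, 0]
1 pivot among 2 columns.
Only 1 < 2 pivot columns, so the columns are linearly dependent.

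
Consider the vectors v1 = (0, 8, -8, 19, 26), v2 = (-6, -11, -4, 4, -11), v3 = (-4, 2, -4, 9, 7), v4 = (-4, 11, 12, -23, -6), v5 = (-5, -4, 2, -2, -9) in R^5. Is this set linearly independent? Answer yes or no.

yes

Form the matrix with these vectors as rows and row reduce.
Swap R1 ↔ R2
R3 ← R3 − (2/3)·R1: [0, 28/3, -4/3, 19/3, 43/3]
R4 ← R4 − (2/3)·R1: [0, 55/3, 44/3, -77/3, 4/3]
R5 ← R5 − (5/6)·R1: [0, 31/6, 16/3, -16/3, 1/6]
R3 ← R3 − (7/6)·R2: [0, 0, 8, -95/6, -16]
R4 ← R4 − (55/24)·R2: [0, 0, 33, -1661/24, -233/4]
R5 ← R5 − (31/48)·R2: [0, 0, 21/2, -845/48, -133/8]
R4 ← R4 − (33/8)·R3: [0, 0, 0, -187/48, 31/4]
R5 ← R5 − (21/16)·R3: [0, 0, 0, 305/96, 35/8]
R5 ← R5 + (305/374)·R4: [0, 0, 0, 0, 2000/187]
5 nonzero rows, so the 5 vectors span a space of dimension 5.
Since 5 = 5, the vectors are linearly independent.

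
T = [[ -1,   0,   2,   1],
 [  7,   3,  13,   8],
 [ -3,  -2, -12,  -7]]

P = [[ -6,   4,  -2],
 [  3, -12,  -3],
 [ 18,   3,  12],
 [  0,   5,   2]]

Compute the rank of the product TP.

First compute TP:
[[ 42,   7,  28],
 [201,  71, 149],
 [-204, -59, -146]]
Now row reduce the product.
R2 ← R2 − (67/14)·R1: [0, 75/2, 15]
R3 ← R3 + (34/7)·R1: [0, -25, -10]
R3 ← R3 + (2/3)·R2: [0, 0, 0]
2 nonzero rows, so rank(TP) = 2.

2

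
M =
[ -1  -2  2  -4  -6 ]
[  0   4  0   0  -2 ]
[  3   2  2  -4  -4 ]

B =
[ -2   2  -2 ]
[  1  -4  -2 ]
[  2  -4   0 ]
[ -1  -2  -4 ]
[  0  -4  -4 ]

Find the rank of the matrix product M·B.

First compute MB:
[[  8,  30,  46],
 [  4,  -8,   0],
 [  4,  14,  22]]
Now row reduce the product.
R2 ← R2 − (1/2)·R1: [0, -23, -23]
R3 ← R3 − (1/2)·R1: [0, -1, -1]
R3 ← R3 − (1/23)·R2: [0, 0, 0]
2 nonzero rows, so rank(MB) = 2.

2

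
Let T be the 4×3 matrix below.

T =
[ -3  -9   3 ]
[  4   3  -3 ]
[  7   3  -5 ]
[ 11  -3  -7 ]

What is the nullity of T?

Row reduce to echelon form.
R2 ← R2 + (4/3)·R1: [0, -9, 1]
R3 ← R3 + (7/3)·R1: [0, -18, 2]
R4 ← R4 + (11/3)·R1: [0, -36, 4]
R3 ← R3 − (2)·R2: [0, 0, 0]
R4 ← R4 − (4)·R2: [0, 0, 0]
2 nonzero rows, so rank(T) = 2.
T has 3 columns; by rank–nullity, nullity = 3 − 2 = 1.

1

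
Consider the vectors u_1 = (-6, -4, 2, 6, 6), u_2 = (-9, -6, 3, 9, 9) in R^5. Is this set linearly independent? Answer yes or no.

Form the matrix with these vectors as rows and row reduce.
R2 ← R2 − (3/2)·R1: [0, 0, 0, 0, 0]
1 nonzero row, so the 2 vectors span a space of dimension 1.
Since 1 < 2, the vectors are linearly dependent.

no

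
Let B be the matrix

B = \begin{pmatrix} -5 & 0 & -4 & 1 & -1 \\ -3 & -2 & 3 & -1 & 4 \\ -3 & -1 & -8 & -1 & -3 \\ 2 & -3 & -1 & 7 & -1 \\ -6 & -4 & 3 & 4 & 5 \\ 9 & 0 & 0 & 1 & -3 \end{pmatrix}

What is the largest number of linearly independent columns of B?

Row reduce to echelon form.
R2 ← R2 − (3/5)·R1: [0, -2, 27/5, -8/5, 23/5]
R3 ← R3 − (3/5)·R1: [0, -1, -28/5, -8/5, -12/5]
R4 ← R4 + (2/5)·R1: [0, -3, -13/5, 37/5, -7/5]
R5 ← R5 − (6/5)·R1: [0, -4, 39/5, 14/5, 31/5]
R6 ← R6 + (9/5)·R1: [0, 0, -36/5, 14/5, -24/5]
R3 ← R3 − (1/2)·R2: [0, 0, -83/10, -4/5, -47/10]
R4 ← R4 − (3/2)·R2: [0, 0, -107/10, 49/5, -83/10]
R5 ← R5 − (2)·R2: [0, 0, -3, 6, -3]
R4 ← R4 − (107/83)·R3: [0, 0, 0, 899/83, -186/83]
R5 ← R5 − (30/83)·R3: [0, 0, 0, 522/83, -108/83]
R6 ← R6 − (72/83)·R3: [0, 0, 0, 290/83, -60/83]
R5 ← R5 − (18/31)·R4: [0, 0, 0, 0, 0]
R6 ← R6 − (10/31)·R4: [0, 0, 0, 0, 0]
Echelon form has 4 nonzero rows, so rank(B) = 4.
The rank gives the maximum number of linearly independent columns: 4.

4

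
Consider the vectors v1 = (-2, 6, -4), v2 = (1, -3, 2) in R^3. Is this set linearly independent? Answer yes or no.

no

Form the matrix with these vectors as rows and row reduce.
R2 ← R2 + (1/2)·R1: [0, 0, 0]
1 nonzero row, so the 2 vectors span a space of dimension 1.
Since 1 < 2, the vectors are linearly dependent.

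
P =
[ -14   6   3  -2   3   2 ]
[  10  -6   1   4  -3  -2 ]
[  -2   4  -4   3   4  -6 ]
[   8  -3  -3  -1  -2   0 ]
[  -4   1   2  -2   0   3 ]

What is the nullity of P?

Row reduce to echelon form.
R2 ← R2 + (5/7)·R1: [0, -12/7, 22/7, 18/7, -6/7, -4/7]
R3 ← R3 − (1/7)·R1: [0, 22/7, -31/7, 23/7, 25/7, -44/7]
R4 ← R4 + (4/7)·R1: [0, 3/7, -9/7, -15/7, -2/7, 8/7]
R5 ← R5 − (2/7)·R1: [0, -5/7, 8/7, -10/7, -6/7, 17/7]
R3 ← R3 + (11/6)·R2: [0, 0, 4/3, 8, 2, -22/3]
R4 ← R4 + (1/4)·R2: [0, 0, -1/2, -3/2, -1/2, 1]
R5 ← R5 − (5/12)·R2: [0, 0, -1/6, -5/2, -1/2, 8/3]
R4 ← R4 + (3/8)·R3: [0, 0, 0, 3/2, 1/4, -7/4]
R5 ← R5 + (1/8)·R3: [0, 0, 0, -3/2, -1/4, 7/4]
R5 ← R5 + R4: [0, 0, 0, 0, 0, 0]
4 nonzero rows, so rank(P) = 4.
P has 6 columns; by rank–nullity, nullity = 6 − 4 = 2.

2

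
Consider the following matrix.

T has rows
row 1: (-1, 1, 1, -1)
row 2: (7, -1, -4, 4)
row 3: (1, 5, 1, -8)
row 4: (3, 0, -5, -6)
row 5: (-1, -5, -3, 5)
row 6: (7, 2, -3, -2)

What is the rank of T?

Row reduce to echelon form.
R2 ← R2 + (7)·R1: [0, 6, 3, -3]
R3 ← R3 + R1: [0, 6, 2, -9]
R4 ← R4 + (3)·R1: [0, 3, -2, -9]
R5 ← R5 − R1: [0, -6, -4, 6]
R6 ← R6 + (7)·R1: [0, 9, 4, -9]
R3 ← R3 − R2: [0, 0, -1, -6]
R4 ← R4 − (1/2)·R2: [0, 0, -7/2, -15/2]
R5 ← R5 + R2: [0, 0, -1, 3]
R6 ← R6 − (3/2)·R2: [0, 0, -1/2, -9/2]
R4 ← R4 − (7/2)·R3: [0, 0, 0, 27/2]
R5 ← R5 − R3: [0, 0, 0, 9]
R6 ← R6 − (1/2)·R3: [0, 0, 0, -3/2]
R5 ← R5 − (2/3)·R4: [0, 0, 0, 0]
R6 ← R6 + (1/9)·R4: [0, 0, 0, 0]
Echelon form has 4 nonzero rows, so rank(T) = 4.

4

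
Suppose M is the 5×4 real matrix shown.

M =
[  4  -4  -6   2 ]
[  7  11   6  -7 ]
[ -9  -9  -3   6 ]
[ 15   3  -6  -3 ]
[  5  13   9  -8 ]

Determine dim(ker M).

2

Row reduce to echelon form.
R2 ← R2 − (7/4)·R1: [0, 18, 33/2, -21/2]
R3 ← R3 + (9/4)·R1: [0, -18, -33/2, 21/2]
R4 ← R4 − (15/4)·R1: [0, 18, 33/2, -21/2]
R5 ← R5 − (5/4)·R1: [0, 18, 33/2, -21/2]
R3 ← R3 + R2: [0, 0, 0, 0]
R4 ← R4 − R2: [0, 0, 0, 0]
R5 ← R5 − R2: [0, 0, 0, 0]
2 nonzero rows, so rank(M) = 2.
M has 4 columns; by rank–nullity, nullity = 4 − 2 = 2.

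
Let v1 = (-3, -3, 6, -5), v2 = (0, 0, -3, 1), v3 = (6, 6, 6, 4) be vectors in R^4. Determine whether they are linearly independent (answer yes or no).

no

Form the matrix with these vectors as rows and row reduce.
R3 ← R3 + (2)·R1: [0, 0, 18, -6]
R3 ← R3 + (6)·R2: [0, 0, 0, 0]
2 nonzero rows, so the 3 vectors span a space of dimension 2.
Since 2 < 3, the vectors are linearly dependent.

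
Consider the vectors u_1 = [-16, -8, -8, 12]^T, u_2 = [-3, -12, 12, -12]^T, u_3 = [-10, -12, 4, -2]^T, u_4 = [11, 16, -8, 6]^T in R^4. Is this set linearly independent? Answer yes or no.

no

Form the matrix with these vectors as rows and row reduce.
R2 ← R2 − (3/16)·R1: [0, -21/2, 27/2, -57/4]
R3 ← R3 − (5/8)·R1: [0, -7, 9, -19/2]
R4 ← R4 + (11/16)·R1: [0, 21/2, -27/2, 57/4]
R3 ← R3 − (2/3)·R2: [0, 0, 0, 0]
R4 ← R4 + R2: [0, 0, 0, 0]
2 nonzero rows, so the 4 vectors span a space of dimension 2.
Since 2 < 4, the vectors are linearly dependent.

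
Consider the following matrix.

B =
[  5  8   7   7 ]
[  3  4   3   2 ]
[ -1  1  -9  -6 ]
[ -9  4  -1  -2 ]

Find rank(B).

Row reduce to echelon form.
R2 ← R2 − (3/5)·R1: [0, -4/5, -6/5, -11/5]
R3 ← R3 + (1/5)·R1: [0, 13/5, -38/5, -23/5]
R4 ← R4 + (9/5)·R1: [0, 92/5, 58/5, 53/5]
R3 ← R3 + (13/4)·R2: [0, 0, -23/2, -47/4]
R4 ← R4 + (23)·R2: [0, 0, -16, -40]
R4 ← R4 − (32/23)·R3: [0, 0, 0, -544/23]
Echelon form has 4 nonzero rows, so rank(B) = 4.

4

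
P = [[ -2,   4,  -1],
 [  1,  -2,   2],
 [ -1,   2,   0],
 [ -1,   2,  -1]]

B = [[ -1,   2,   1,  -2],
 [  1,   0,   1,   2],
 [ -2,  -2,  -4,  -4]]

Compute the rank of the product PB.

First compute PB:
[[  8,  -2,   6,  16],
 [ -7,  -2,  -9, -14],
 [  3,  -2,   1,   6],
 [  5,   0,   5,  10]]
Now row reduce the product.
R2 ← R2 + (7/8)·R1: [0, -15/4, -15/4, 0]
R3 ← R3 − (3/8)·R1: [0, -5/4, -5/4, 0]
R4 ← R4 − (5/8)·R1: [0, 5/4, 5/4, 0]
R3 ← R3 − (1/3)·R2: [0, 0, 0, 0]
R4 ← R4 + (1/3)·R2: [0, 0, 0, 0]
2 nonzero rows, so rank(PB) = 2.

2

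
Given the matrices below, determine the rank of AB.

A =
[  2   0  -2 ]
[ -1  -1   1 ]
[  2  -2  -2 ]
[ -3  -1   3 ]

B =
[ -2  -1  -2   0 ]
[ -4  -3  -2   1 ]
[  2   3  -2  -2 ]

First compute AB:
[[ -8,  -8,   0,   4],
 [  8,   7,   2,  -3],
 [  0,  -2,   4,   2],
 [ 16,  15,   2,  -7]]
Now row reduce the product.
R2 ← R2 + R1: [0, -1, 2, 1]
R4 ← R4 + (2)·R1: [0, -1, 2, 1]
R3 ← R3 − (2)·R2: [0, 0, 0, 0]
R4 ← R4 − R2: [0, 0, 0, 0]
2 nonzero rows, so rank(AB) = 2.

2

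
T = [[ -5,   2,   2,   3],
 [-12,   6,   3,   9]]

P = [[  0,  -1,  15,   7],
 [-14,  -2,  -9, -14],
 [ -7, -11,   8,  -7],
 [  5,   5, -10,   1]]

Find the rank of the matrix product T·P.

First compute TP:
[[-27,  -6, -107, -74],
 [-60,  12, -300, -180]]
Now row reduce the product.
R2 ← R2 − (20/9)·R1: [0, 76/3, -560/9, -140/9]
2 nonzero rows, so rank(TP) = 2.

2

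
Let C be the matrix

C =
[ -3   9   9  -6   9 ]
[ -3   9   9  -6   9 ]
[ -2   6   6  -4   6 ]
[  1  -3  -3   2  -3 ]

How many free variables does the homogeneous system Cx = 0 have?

4

Row reduce to echelon form.
R2 ← R2 − R1: [0, 0, 0, 0, 0]
R3 ← R3 − (2/3)·R1: [0, 0, 0, 0, 0]
R4 ← R4 + (1/3)·R1: [0, 0, 0, 0, 0]
1 nonzero row, so rank(C) = 1.
C has 5 columns; by rank–nullity, nullity = 5 − 1 = 4.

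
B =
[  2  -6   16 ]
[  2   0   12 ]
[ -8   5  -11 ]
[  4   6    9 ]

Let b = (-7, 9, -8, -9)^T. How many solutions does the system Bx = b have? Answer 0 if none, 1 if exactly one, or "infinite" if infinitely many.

Row reduce the augmented matrix [B | b].
R2 ← R2 − R1: [0, 6, -4, 16]
R3 ← R3 + (4)·R1: [0, -19, 53, -36]
R4 ← R4 − (2)·R1: [0, 18, -23, 5]
R3 ← R3 + (19/6)·R2: [0, 0, 121/3, 44/3]
R4 ← R4 − (3)·R2: [0, 0, -11, -43]
R4 ← R4 + (3/11)·R3: [0, 0, 0, -39]
The echelon form has 4 nonzero rows; the last pivot sits in the augmented column, so rank(B) = 3 but rank([B|b]) = 4.
Since the ranks differ, the system is inconsistent.
It has no solutions.

0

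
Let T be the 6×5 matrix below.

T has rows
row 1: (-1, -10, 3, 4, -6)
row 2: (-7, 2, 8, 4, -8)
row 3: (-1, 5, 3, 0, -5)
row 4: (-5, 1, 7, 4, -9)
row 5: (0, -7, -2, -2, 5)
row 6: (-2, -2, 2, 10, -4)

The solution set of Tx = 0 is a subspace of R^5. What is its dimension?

0

Row reduce to echelon form.
R2 ← R2 − (7)·R1: [0, 72, -13, -24, 34]
R3 ← R3 − R1: [0, 15, 0, -4, 1]
R4 ← R4 − (5)·R1: [0, 51, -8, -16, 21]
R6 ← R6 − (2)·R1: [0, 18, -4, 2, 8]
R3 ← R3 − (5/24)·R2: [0, 0, 65/24, 1, -73/12]
R4 ← R4 − (17/24)·R2: [0, 0, 29/24, 1, -37/12]
R5 ← R5 + (7/72)·R2: [0, 0, -235/72, -13/3, 299/36]
R6 ← R6 − (1/4)·R2: [0, 0, -3/4, 8, -1/2]
R4 ← R4 − (29/65)·R3: [0, 0, 0, 36/65, -24/65]
R5 ← R5 + (47/39)·R3: [0, 0, 0, -122/39, 38/39]
R6 ← R6 + (18/65)·R3: [0, 0, 0, 538/65, -142/65]
R5 ← R5 + (305/54)·R4: [0, 0, 0, 0, -10/9]
R6 ← R6 − (269/18)·R4: [0, 0, 0, 0, 10/3]
R6 ← R6 + (3)·R5: [0, 0, 0, 0, 0]
5 nonzero rows, so rank(T) = 5.
T has 5 columns; by rank–nullity, nullity = 5 − 5 = 0.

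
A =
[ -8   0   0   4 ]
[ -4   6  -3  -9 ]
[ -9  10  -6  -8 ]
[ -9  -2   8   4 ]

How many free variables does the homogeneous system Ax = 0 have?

0

Row reduce to echelon form.
R2 ← R2 − (1/2)·R1: [0, 6, -3, -11]
R3 ← R3 − (9/8)·R1: [0, 10, -6, -25/2]
R4 ← R4 − (9/8)·R1: [0, -2, 8, -1/2]
R3 ← R3 − (5/3)·R2: [0, 0, -1, 35/6]
R4 ← R4 + (1/3)·R2: [0, 0, 7, -25/6]
R4 ← R4 + (7)·R3: [0, 0, 0, 110/3]
4 nonzero rows, so rank(A) = 4.
A has 4 columns; by rank–nullity, nullity = 4 − 4 = 0.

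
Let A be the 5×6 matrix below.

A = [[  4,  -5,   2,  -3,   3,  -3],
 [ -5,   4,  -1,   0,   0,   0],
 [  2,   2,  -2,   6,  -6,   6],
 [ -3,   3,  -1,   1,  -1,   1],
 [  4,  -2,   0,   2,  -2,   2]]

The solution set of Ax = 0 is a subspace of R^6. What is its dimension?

Row reduce to echelon form.
R2 ← R2 + (5/4)·R1: [0, -9/4, 3/2, -15/4, 15/4, -15/4]
R3 ← R3 − (1/2)·R1: [0, 9/2, -3, 15/2, -15/2, 15/2]
R4 ← R4 + (3/4)·R1: [0, -3/4, 1/2, -5/4, 5/4, -5/4]
R5 ← R5 − R1: [0, 3, -2, 5, -5, 5]
R3 ← R3 + (2)·R2: [0, 0, 0, 0, 0, 0]
R4 ← R4 − (1/3)·R2: [0, 0, 0, 0, 0, 0]
R5 ← R5 + (4/3)·R2: [0, 0, 0, 0, 0, 0]
2 nonzero rows, so rank(A) = 2.
A has 6 columns; by rank–nullity, nullity = 6 − 2 = 4.

4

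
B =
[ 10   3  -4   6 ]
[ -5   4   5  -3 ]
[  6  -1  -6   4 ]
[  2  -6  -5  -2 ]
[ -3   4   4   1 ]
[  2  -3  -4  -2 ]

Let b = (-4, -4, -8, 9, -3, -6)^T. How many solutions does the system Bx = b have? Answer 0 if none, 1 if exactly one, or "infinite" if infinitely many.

0

Row reduce the augmented matrix [B | b].
R2 ← R2 + (1/2)·R1: [0, 11/2, 3, 0, -6]
R3 ← R3 − (3/5)·R1: [0, -14/5, -18/5, 2/5, -28/5]
R4 ← R4 − (1/5)·R1: [0, -33/5, -21/5, -16/5, 49/5]
R5 ← R5 + (3/10)·R1: [0, 49/10, 14/5, 14/5, -21/5]
R6 ← R6 − (1/5)·R1: [0, -18/5, -16/5, -16/5, -26/5]
R3 ← R3 + (28/55)·R2: [0, 0, -114/55, 2/5, -476/55]
R4 ← R4 + (6/5)·R2: [0, 0, -3/5, -16/5, 13/5]
R5 ← R5 − (49/55)·R2: [0, 0, 7/55, 14/5, 63/55]
R6 ← R6 + (36/55)·R2: [0, 0, -68/55, -16/5, -502/55]
R4 ← R4 − (11/38)·R3: [0, 0, 0, -63/19, 97/19]
R5 ← R5 + (7/114)·R3: [0, 0, 0, 161/57, 35/57]
R6 ← R6 − (34/57)·R3: [0, 0, 0, -196/57, -226/57]
R5 ← R5 + (23/27)·R4: [0, 0, 0, 0, 134/27]
R6 ← R6 − (28/27)·R4: [0, 0, 0, 0, -250/27]
R6 ← R6 + (125/67)·R5: [0, 0, 0, 0, 0]
The echelon form has 5 nonzero rows; the last pivot sits in the augmented column, so rank(B) = 4 but rank([B|b]) = 5.
Since the ranks differ, the system is inconsistent.
It has no solutions.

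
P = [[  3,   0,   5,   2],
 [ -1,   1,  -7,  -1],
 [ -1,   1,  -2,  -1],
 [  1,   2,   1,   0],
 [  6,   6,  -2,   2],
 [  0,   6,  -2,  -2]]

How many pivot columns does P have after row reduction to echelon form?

3

Row reduce to echelon form.
R2 ← R2 + (1/3)·R1: [0, 1, -16/3, -1/3]
R3 ← R3 + (1/3)·R1: [0, 1, -1/3, -1/3]
R4 ← R4 − (1/3)·R1: [0, 2, -2/3, -2/3]
R5 ← R5 − (2)·R1: [0, 6, -12, -2]
R3 ← R3 − R2: [0, 0, 5, 0]
R4 ← R4 − (2)·R2: [0, 0, 10, 0]
R5 ← R5 − (6)·R2: [0, 0, 20, 0]
R6 ← R6 − (6)·R2: [0, 0, 30, 0]
R4 ← R4 − (2)·R3: [0, 0, 0, 0]
R5 ← R5 − (4)·R3: [0, 0, 0, 0]
R6 ← R6 − (6)·R3: [0, 0, 0, 0]
Echelon form has 3 nonzero rows, so rank(P) = 3.
Each nonzero row contributes one pivot column: 3 pivot columns.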